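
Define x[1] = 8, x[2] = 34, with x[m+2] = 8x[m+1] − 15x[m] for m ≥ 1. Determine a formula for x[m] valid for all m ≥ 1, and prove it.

Claim: x[m] = 3^m + 5^m.

Base cases: x[1] = 8 and 3^1 + 5^1 = 8; x[2] = 34 and 3^2 + 5^2 = 34.
Assume x[j] = 3^j + 5^j for all 1 ≤ j ≤ k, where k ≥ 2.
Then x[k+1] = 8x[k] − 15x[k−1] = 8·(3^k + 5^k) − 15·(3^{k−1} + 5^{k−1}) = (8·3 − 15)3^{k−1} + (8·5 − 15)5^{k−1} = 9·3^{k−1} + 25·5^{k−1} = 3^{k+1} + 5^{k+1}.
Hence x[m] = 3^m + 5^m for every m ≥ 1, by strong induction.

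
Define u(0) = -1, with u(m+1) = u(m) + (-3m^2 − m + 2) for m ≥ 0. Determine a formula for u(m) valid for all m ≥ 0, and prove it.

Claim: u(m) = -m^3 + m^2 + 2m − 1.

Base case: u(0) = -1, and -0^3 + 0^2 + 2·0 − 1 = -1.
Assume u(k) = -k^3 + k^2 + 2k − 1.
Then u(k+1) = u(k) + (-3k^2 − k + 2) = (-k^3 + k^2 + 2k − 1) + (-3k^2 − k + 2) = -k^3 − 2k^2 + k + 1,
and -(k+1)^3 + (k+1)^2 + 2·(k+1) − 1 = -k^3 − 2k^2 + k + 1.
Hence u(m) = -m^3 + m^2 + 2m − 1 for every m ≥ 0, by induction.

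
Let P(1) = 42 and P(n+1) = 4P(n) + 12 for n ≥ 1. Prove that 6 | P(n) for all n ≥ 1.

Base case: P(1) = 42 = 6·7, so 6 | P(1).
Assume 6 | P(j), so P(j) = 6t for some integer t.
Then P(j+1) = 4P(j) + 12 = 4·(6t) + 12 = 6(4t + 2), so 6 | P(j+1).
Hence 6 | P(n) for every n ≥ 1, by induction.

6 | P(n)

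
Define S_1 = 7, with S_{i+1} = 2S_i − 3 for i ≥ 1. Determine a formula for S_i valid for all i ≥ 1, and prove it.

Claim: S_i = 2^{i+1} + 3.

Base case: S_1 = 7, and 2^{1+1} + 3 = 4 + 3 = 7.
Assume S_m = 2^{m+1} + 3 for some m ≥ 1.
Then S_{m+1} = 2S_m − 3 = 2·(2^{m+1} + 3) − 3 = 2^{m+2} + 6 − 3 = 2^{m+2} + 3.
Hence S_i = 2^{i+1} + 3 for every i ≥ 1, by induction.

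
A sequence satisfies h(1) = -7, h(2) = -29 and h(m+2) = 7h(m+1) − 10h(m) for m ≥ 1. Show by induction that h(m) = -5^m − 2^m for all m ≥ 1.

Base cases: h(1) = -7 and -5^1 − 2^1 = -7; h(2) = -29 and -5^2 − 2^2 = -29.
Assume h(j) = -5^j − 2^j for all 1 ≤ j ≤ k, where k ≥ 2.
Then h(k+1) = 7h(k) − 10h(k−1) = 7·(-5^k − 2^k) − 10·(-5^{k−1} − 2^{k−1}) = -(7·5 − 10)5^{k−1} − (7·2 − 10)2^{k−1} = -25·5^{k−1} − 4·2^{k−1} = -5^{k+1} − 2^{k+1}.
Hence h(m) = -5^m − 2^m for every m ≥ 1, by strong induction.

h(m) = -5^m − 2^m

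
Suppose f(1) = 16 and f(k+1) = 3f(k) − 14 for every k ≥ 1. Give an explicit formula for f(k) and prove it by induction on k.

Claim: f(k) = 3^{k+1} + 7.

Base case: f(1) = 16, and 3^{1+1} + 7 = 9 + 7 = 16.
Assume f(m) = 3^{m+1} + 7 for some m ≥ 1.
Then f(m+1) = 3f(m) − 14 = 3·(3^{m+1} + 7) − 14 = 3^{m+2} + 21 − 14 = 3^{m+2} + 7.
So the formula holds for m+1, and by induction f(k) = 3^{k+1} + 7 for all k ≥ 1.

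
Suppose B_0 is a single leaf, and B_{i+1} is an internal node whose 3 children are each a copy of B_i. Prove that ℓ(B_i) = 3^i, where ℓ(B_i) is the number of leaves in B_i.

Base case: ℓ(B_0) = 1, and 3^0 = 1.
Assume ℓ(B_r) = 3^r.
Then ℓ(B_{r+1}) = 3·ℓ(B_r) = 3·3^r = 3^{r+1}.
This completes the inductive step, so ℓ(B_i) = 3^i for all i ≥ 0.

ℓ(B_i) = 3^i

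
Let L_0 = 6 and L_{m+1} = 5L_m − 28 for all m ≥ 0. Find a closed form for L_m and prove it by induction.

Claim: L_m = -5^m + 7.

Base case: L_0 = 6, and -5^0 + 7 = -1 + 7 = 6.
Assume L_j = -5^j + 7 for some j ≥ 0.
Then L_{j+1} = 5L_j − 28 = 5·(-5^j + 7) − 28 = -5^{j+1} + 35 − 28 = -5^{j+1} + 7.
Hence L_m = -5^m + 7 for every m ≥ 0, by induction.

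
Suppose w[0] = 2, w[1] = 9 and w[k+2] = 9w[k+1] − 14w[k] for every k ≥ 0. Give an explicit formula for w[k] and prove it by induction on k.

Claim: w[k] = 7^k + 2^k.

Base cases: w[0] = 2 and 7^0 + 2^0 = 2; w[1] = 9 and 7^1 + 2^1 = 9.
Assume w[j] = 7^j + 2^j for all 0 ≤ j ≤ m, where m ≥ 1.
Then w[m+1] = 9w[m] − 14w[m−1] = 9·(7^m + 2^m) − 14·(7^{m−1} + 2^{m−1}) = (9·7 − 14)7^{m−1} + (9·2 − 14)2^{m−1} = 49·7^{m−1} + 4·2^{m−1} = 7^{m+1} + 2^{m+1}.
So the formula holds for m+1, and by strong induction w[k] = 7^k + 2^k for all k ≥ 0.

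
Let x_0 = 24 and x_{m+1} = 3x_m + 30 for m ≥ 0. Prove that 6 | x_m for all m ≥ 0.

Base case: x_0 = 24 = 6·4, so 6 | x_0.
Assume 6 | x_r, so x_r = 6t for some integer t.
Then x_{r+1} = 3x_r + 30 = 3·(6t) + 30 = 6(3t + 5), so 6 | x_{r+1}.
This completes the inductive step, so 6 | x_m for all m ≥ 0.

6 | x_m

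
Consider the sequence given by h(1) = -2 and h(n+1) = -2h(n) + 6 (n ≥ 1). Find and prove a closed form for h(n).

Claim: h(n) = 2·(-2)^n + 2.

Base case: h(1) = -2, and 2·(-2)^1 + 2 = -4 + 2 = -2.
Assume h(m) = 2·(-2)^m + 2 for some m ≥ 1.
Then h(m+1) = -2h(m) + 6 = -2·(2·(-2)^m + 2) + 6 = -4·(-2)^m − 4 + 6 = 2·(-2)^{m+1} + 2.
So the formula holds for m+1, and by induction h(n) = 2·(-2)^n + 2 for all n ≥ 1.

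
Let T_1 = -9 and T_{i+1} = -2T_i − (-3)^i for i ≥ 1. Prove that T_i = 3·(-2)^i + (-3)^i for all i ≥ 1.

Base case: T_1 = -9, and 3·(-2)^1 + (-3)^1 = -6 − 3 = -9.
Assume T_m = 3·(-2)^m + (-3)^m for some m ≥ 1.
Then T_{m+1} = -2T_m − (-3)^m = -2·(3·(-2)^m + (-3)^m) − (-3)^m = 3·(-2)^{m+1} − 2·(-3)^m − (-3)^m = 3·(-2)^{m+1} − 3·(-3)^m = 3·(-2)^{m+1} + (-3)^{m+1}.
So the formula holds for m+1, and by induction T_i = 3·(-2)^i + (-3)^i for all i ≥ 1.

T_i = 3·(-2)^i + (-3)^i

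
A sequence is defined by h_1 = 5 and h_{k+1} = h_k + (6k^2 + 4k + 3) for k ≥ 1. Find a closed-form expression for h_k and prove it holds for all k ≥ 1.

Claim: h_k = 2k^3 − k^2 + 2k + 2.

Base case: h_1 = 5, and 2·1^3 − 1^2 + 2·1 + 2 = 5.
Assume h_m = 2m^3 − m^2 + 2m + 2.
Then h_{m+1} = h_m + (6m^2 + 4m + 3) = (2m^3 − m^2 + 2m + 2) + (6m^2 + 4m + 3) = 2m^3 + 5m^2 + 6m + 5,
and 2·(m+1)^3 − (m+1)^2 + 2·(m+1) + 2 = 2m^3 + 5m^2 + 6m + 5.
By induction, h_k = 2k^3 − k^2 + 2k + 2 for all k ≥ 1.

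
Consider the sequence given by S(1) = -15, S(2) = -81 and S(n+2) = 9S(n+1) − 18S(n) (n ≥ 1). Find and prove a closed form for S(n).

Claim: S(n) = -3^n − 2·6^n.

Base cases: S(1) = -15 and -3^1 − 2·6^1 = -15; S(2) = -81 and -3^2 − 2·6^2 = -81.
Assume S(j) = -3^j − 2·6^j for all 1 ≤ j ≤ k, where k ≥ 2.
Then S(k+1) = 9S(k) − 18S(k−1) = 9·(-3^k − 2·6^k) − 18·(-3^{k−1} − 2·6^{k−1}) = -(9·3 − 18)3^{k−1} − 2·(9·6 − 18)6^{k−1} = -9·3^{k−1} − 72·6^{k−1} = -3^{k+1} − 2·6^{k+1}.
By strong induction, S(n) = -3^n − 2·6^n for all n ≥ 1.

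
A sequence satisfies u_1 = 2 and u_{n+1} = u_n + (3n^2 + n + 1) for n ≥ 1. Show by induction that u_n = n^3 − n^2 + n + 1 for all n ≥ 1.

Base case: u_1 = 2, and 1^3 − 1^2 + 1 + 1 = 2.
Assume u_m = m^3 − m^2 + m + 1.
Then u_{m+1} = u_m + (3m^2 + m + 1) = (m^3 − m^2 + m + 1) + (3m^2 + m + 1) = m^3 + 2m^2 + 2m + 2,
and (m+1)^3 − (m+1)^2 + (m+1) + 1 = m^3 + 2m^2 + 2m + 2.
By induction, u_n = n^3 − n^2 + n + 1 for all n ≥ 1.

u_n = n^3 − n^2 + n + 1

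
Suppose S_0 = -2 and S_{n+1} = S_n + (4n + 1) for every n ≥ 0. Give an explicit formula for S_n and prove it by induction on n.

Claim: S_n = 2n^2 − n − 2.

Base case: S_0 = -2, and 2·0^2 − 0 − 2 = -2.
Assume S_k = 2k^2 − k − 2.
Then S_{k+1} = S_k + (4k + 1) = (2k^2 − k − 2) + (4k + 1) = 2k^2 + 3k − 1,
and 2·(k+1)^2 − (k+1) − 2 = 2k^2 + 3k − 1.
Hence S_n = 2n^2 − n − 2 for every n ≥ 0, by induction.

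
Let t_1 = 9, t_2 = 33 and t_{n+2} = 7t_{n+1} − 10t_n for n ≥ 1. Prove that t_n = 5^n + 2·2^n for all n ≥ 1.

Base cases: t_1 = 9 and 5^1 + 2·2^1 = 9; t_2 = 33 and 5^2 + 2·2^2 = 33.
Assume t_j = 5^j + 2·2^j for all 1 ≤ j ≤ r, where r ≥ 2.
Then t_{r+1} = 7t_r − 10t_{r−1} = 7·(5^r + 2·2^r) − 10·(5^{r−1} + 2·2^{r−1}) = (7·5 − 10)5^{r−1} + 2·(7·2 − 10)2^{r−1} = 25·5^{r−1} + 8·2^{r−1} = 5^{r+1} + 2·2^{r+1}.
So the formula holds for r+1, and by strong induction t_n = 5^n + 2·2^n for all n ≥ 1.

t_n = 5^n + 2·2^n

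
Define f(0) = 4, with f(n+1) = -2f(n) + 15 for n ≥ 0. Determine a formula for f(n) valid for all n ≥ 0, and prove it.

Claim: f(n) = -(-2)^n + 5.

Base case: f(0) = 4, and -(-2)^0 + 5 = -1 + 5 = 4.
Assume f(m) = -(-2)^m + 5 for some m ≥ 0.
Then f(m+1) = -2f(m) + 15 = -2·(-(-2)^m + 5) + 15 = 2·(-2)^m − 10 + 15 = -(-2)^{m+1} + 5.
So the formula holds for m+1, and by induction f(n) = -(-2)^n + 5 for all n ≥ 0.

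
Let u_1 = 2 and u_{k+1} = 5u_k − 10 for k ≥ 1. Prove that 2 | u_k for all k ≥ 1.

Base case: u_1 = 2 = 2·1, so 2 | u_1.
Assume 2 | u_j, so u_j = 2t for some integer t.
Then u_{j+1} = 5u_j − 10 = 5·(2t) − 10 = 2(5t − 5), so 2 | u_{j+1}.
So the property holds for j+1, and by induction 2 | u_k for all k ≥ 1.

2 | u_k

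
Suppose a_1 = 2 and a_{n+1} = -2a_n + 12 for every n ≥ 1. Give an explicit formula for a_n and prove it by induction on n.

Claim: a_n = (-2)^n + 4.

Base case: a_1 = 2, and (-2)^1 + 4 = -2 + 4 = 2.
Assume a_r = (-2)^r + 4 for some r ≥ 1.
Then a_{r+1} = -2a_r + 12 = -2·((-2)^r + 4) + 12 = -2·(-2)^r − 8 + 12 = (-2)^{r+1} + 4.
Hence a_n = (-2)^n + 4 for every n ≥ 1, by induction.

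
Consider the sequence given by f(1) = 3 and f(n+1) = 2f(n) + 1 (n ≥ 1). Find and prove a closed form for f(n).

Claim: f(n) = 2^{n+1} − 1.

Base case: f(1) = 3, and 2^{1+1} − 1 = 4 − 1 = 3.
Assume f(j) = 2^{j+1} − 1 for some j ≥ 1.
Then f(j+1) = 2f(j) + 1 = 2·(2^{j+1} − 1) + 1 = 2^{j+2} − 2 + 1 = 2^{j+2} − 1.
This completes the inductive step, so f(n) = 2^{n+1} − 1 for all n ≥ 1.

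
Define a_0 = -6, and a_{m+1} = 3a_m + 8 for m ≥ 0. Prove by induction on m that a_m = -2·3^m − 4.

Base case: a_0 = -6, and -2·3^0 − 4 = -2 − 4 = -6.
Assume a_r = -2·3^r − 4 for some r ≥ 0.
Then a_{r+1} = 3a_r + 8 = 3·(-2·3^r − 4) + 8 = -6·3^r − 12 + 8 = -2·3^{r+1} − 4.
So the formula holds for r+1, and by induction a_m = -2·3^m − 4 for all m ≥ 0.

a_m = -2·3^m − 4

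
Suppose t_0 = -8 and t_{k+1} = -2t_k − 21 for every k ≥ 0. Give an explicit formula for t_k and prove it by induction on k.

Claim: t_k = -(-2)^k − 7.

Base case: t_0 = -8, and -(-2)^0 − 7 = -1 − 7 = -8.
Assume t_j = -(-2)^j − 7 for some j ≥ 0.
Then t_{j+1} = -2t_j − 21 = -2·(-(-2)^j − 7) − 21 = 2·(-2)^j + 14 − 21 = -(-2)^{j+1} − 7.
By induction, t_k = -(-2)^k − 7 for all k ≥ 0.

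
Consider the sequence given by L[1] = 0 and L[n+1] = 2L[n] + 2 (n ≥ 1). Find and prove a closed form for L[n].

Claim: L[n] = 2^n − 2.

Base case: L[1] = 0, and 2^1 − 2 = 2 − 2 = 0.
Assume L[m] = 2^m − 2 for some m ≥ 1.
Then L[m+1] = 2L[m] + 2 = 2·(2^m − 2) + 2 = 2^{m+1} − 4 + 2 = 2^{m+1} − 2.
So the formula holds for m+1, and by induction L[n] = 2^n − 2 for all n ≥ 1.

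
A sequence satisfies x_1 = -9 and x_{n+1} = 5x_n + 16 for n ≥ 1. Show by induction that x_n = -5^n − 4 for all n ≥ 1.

Base case: x_1 = -9, and -5^1 − 4 = -5 − 4 = -9.
Assume x_r = -5^r − 4 for some r ≥ 1.
Then x_{r+1} = 5x_r + 16 = 5·(-5^r − 4) + 16 = -5^{r+1} − 20 + 16 = -5^{r+1} − 4.
This completes the inductive step, so x_n = -5^n − 4 for all n ≥ 1.

x_n = -5^n − 4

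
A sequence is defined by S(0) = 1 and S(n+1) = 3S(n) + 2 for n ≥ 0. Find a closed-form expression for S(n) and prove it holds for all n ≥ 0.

Claim: S(n) = 2·3^n − 1.

Base case: S(0) = 1, and 2·3^0 − 1 = 2 − 1 = 1.
Assume S(j) = 2·3^j − 1 for some j ≥ 0.
Then S(j+1) = 3S(j) + 2 = 3·(2·3^j − 1) + 2 = 6·3^j − 3 + 2 = 2·3^{j+1} − 1.
By induction, S(n) = 2·3^n − 1 for all n ≥ 0.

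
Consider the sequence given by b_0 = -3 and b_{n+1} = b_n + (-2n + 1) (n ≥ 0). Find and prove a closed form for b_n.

Claim: b_n = -n^2 + 2n − 3.

Base case: b_0 = -3, and -0^2 + 2·0 − 3 = -3.
Assume b_m = -m^2 + 2m − 3.
Then b_{m+1} = b_m + (-2m + 1) = (-m^2 + 2m − 3) + (-2m + 1) = -m^2 − 2,
and -(m+1)^2 + 2·(m+1) − 3 = -m^2 − 2.
By induction, b_n = -n^2 + 2n − 3 for all n ≥ 0.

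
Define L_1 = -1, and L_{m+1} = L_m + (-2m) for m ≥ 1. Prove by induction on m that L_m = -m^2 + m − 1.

Base case: L_1 = -1, and -1^2 + 1 − 1 = -1.
Assume L_r = -r^2 + r − 1.
Then L_{r+1} = L_r + (-2r) = (-r^2 + r − 1) + (-2r) = -r^2 − r − 1,
and -(r+1)^2 + (r+1) − 1 = -r^2 − r − 1.
By induction, L_m = -m^2 + m − 1 for all m ≥ 1.

L_m = -m^2 + m − 1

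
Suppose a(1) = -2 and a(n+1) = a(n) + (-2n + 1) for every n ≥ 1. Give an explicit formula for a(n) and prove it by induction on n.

Claim: a(n) = -n^2 + 2n − 3.

Base case: a(1) = -2, and -1^2 + 2·1 − 3 = -2.
Assume a(r) = -r^2 + 2r − 3.
Then a(r+1) = a(r) + (-2r + 1) = (-r^2 + 2r − 3) + (-2r + 1) = -r^2 − 2,
and -(r+1)^2 + 2·(r+1) − 3 = -r^2 − 2.
Hence a(n) = -n^2 + 2n − 3 for every n ≥ 1, by induction.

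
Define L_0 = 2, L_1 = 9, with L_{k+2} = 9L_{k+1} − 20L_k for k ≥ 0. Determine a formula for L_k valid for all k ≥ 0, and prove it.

Claim: L_k = 4^k + 5^k.

Base cases: L_0 = 2 and 4^0 + 5^0 = 2; L_1 = 9 and 4^1 + 5^1 = 9.
Assume L_i = 4^i + 5^i for all 0 ≤ i ≤ j, where j ≥ 1.
Then L_{j+1} = 9L_j − 20L_{j−1} = 9·(4^j + 5^j) − 20·(4^{j−1} + 5^{j−1}) = (9·4 − 20)4^{j−1} + (9·5 − 20)5^{j−1} = 16·4^{j−1} + 25·5^{j−1} = 4^{j+1} + 5^{j+1}.
So the formula holds for j+1, and by strong induction L_k = 4^k + 5^k for all k ≥ 0.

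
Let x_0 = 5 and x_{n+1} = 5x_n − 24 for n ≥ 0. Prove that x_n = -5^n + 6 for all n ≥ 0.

Base case: x_0 = 5, and -5^0 + 6 = -1 + 6 = 5.
Assume x_m = -5^m + 6 for some m ≥ 0.
Then x_{m+1} = 5x_m − 24 = 5·(-5^m + 6) − 24 = -5^{m+1} + 30 − 24 = -5^{m+1} + 6.
So the formula holds for m+1, and by induction x_n = -5^n + 6 for all n ≥ 0.

x_n = -5^n + 6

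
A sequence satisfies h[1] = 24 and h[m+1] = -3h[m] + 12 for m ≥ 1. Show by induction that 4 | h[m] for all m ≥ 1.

Base case: h[1] = 24 = 4·6, so 4 | h[1].
Assume 4 | h[j], so h[j] = 4t for some integer t.
Then h[j+1] = -3h[j] + 12 = -3·(4t) + 12 = 4(-3t + 3), so 4 | h[j+1].
So the property holds for j+1, and by induction 4 | h[m] for all m ≥ 1.

4 | h[m]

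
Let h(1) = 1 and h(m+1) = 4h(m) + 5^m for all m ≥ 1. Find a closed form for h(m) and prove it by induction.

Claim: h(m) = -4^m + 5^m.

Base case: h(1) = 1, and -4^1 + 5^1 = -4 + 5 = 1.
Assume h(j) = -4^j + 5^j for some j ≥ 1.
Then h(j+1) = 4h(j) + 5^j = 4·(-4^j + 5^j) + 5^j = -4^{j+1} + 4·5^j + 5^j = -4^{j+1} + 5·5^j = -4^{j+1} + 5^{j+1}.
This completes the inductive step, so h(m) = -4^m + 5^m for all m ≥ 1.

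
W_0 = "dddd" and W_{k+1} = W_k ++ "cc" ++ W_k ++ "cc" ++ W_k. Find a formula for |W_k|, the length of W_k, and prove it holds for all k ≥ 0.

Claim: |W_k| = 6·3^k − 2.

Base case: |W_0| = 4, and 6·3^0 − 2 = 4.
Assume |W_m| = 6·3^m − 2.
Then |W_{m+1}| = 3|W_m| + 4 = 3(6·3^m − 2) + 4 = 6·3^{m+1} − 6 + 4 = 6·3^{m+1} − 2.
Hence |W_k| = 6·3^k − 2 for every k ≥ 0, by induction.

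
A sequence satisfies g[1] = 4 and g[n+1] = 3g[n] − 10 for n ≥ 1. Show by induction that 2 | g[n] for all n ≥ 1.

Base case: g[1] = 4 = 2·2, so 2 | g[1].
Assume 2 | g[m], so g[m] = 2t for some integer t.
Then g[m+1] = 3g[m] − 10 = 3·(2t) − 10 = 2(3t − 5), so 2 | g[m+1].
By induction, 2 | g[n] for all n ≥ 1.

2 | g[n]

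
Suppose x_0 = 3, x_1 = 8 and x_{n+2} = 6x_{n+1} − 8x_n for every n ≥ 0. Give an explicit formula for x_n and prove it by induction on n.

Claim: x_n = 4^n + 2·2^n.

Base cases: x_0 = 3 and 4^0 + 2·2^0 = 3; x_1 = 8 and 4^1 + 2·2^1 = 8.
Assume x_j = 4^j + 2·2^j for all 0 ≤ j ≤ k, where k ≥ 1.
Then x_{k+1} = 6x_k − 8x_{k−1} = 6·(4^k + 2·2^k) − 8·(4^{k−1} + 2·2^{k−1}) = (6·4 − 8)4^{k−1} + 2·(6·2 − 8)2^{k−1} = 16·4^{k−1} + 8·2^{k−1} = 4^{k+1} + 2·2^{k+1}.
This completes the inductive step, so x_n = 4^n + 2·2^n for all n ≥ 0.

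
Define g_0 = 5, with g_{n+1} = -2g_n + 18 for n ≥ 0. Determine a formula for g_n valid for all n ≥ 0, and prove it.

Claim: g_n = -(-2)^n + 6.

Base case: g_0 = 5, and -(-2)^0 + 6 = -1 + 6 = 5.
Assume g_r = -(-2)^r + 6 for some r ≥ 0.
Then g_{r+1} = -2g_r + 18 = -2·(-(-2)^r + 6) + 18 = 2·(-2)^r − 12 + 18 = -(-2)^{r+1} + 6.
So the formula holds for r+1, and by induction g_n = -(-2)^n + 6 for all n ≥ 0.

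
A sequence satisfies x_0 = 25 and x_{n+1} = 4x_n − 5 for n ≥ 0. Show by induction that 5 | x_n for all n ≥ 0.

Base case: x_0 = 25 = 5·5, so 5 | x_0.
Assume 5 | x_j, so x_j = 5t for some integer t.
Then x_{j+1} = 4x_j − 5 = 4·(5t) − 5 = 5(4t − 1), so 5 | x_{j+1}.
So the property holds for j+1, and by induction 5 | x_n for all n ≥ 0.

5 | x_n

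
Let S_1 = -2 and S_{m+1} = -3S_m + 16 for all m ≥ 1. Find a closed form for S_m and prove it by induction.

Claim: S_m = 2·(-3)^m + 4.

Base case: S_1 = -2, and 2·(-3)^1 + 4 = -6 + 4 = -2.
Assume S_k = 2·(-3)^k + 4 for some k ≥ 1.
Then S_{k+1} = -3S_k + 16 = -3·(2·(-3)^k + 4) + 16 = -6·(-3)^k − 12 + 16 = 2·(-3)^{k+1} + 4.
Hence S_m = 2·(-3)^m + 4 for every m ≥ 1, by induction.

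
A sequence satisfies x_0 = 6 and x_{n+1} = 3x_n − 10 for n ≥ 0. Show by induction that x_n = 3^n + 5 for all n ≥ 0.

Base case: x_0 = 6, and 3^0 + 5 = 1 + 5 = 6.
Assume x_k = 3^k + 5 for some k ≥ 0.
Then x_{k+1} = 3x_k − 10 = 3·(3^k + 5) − 10 = 3^{k+1} + 15 − 10 = 3^{k+1} + 5.
So the formula holds for k+1, and by induction x_n = 3^n + 5 for all n ≥ 0.

x_n = 3^n + 5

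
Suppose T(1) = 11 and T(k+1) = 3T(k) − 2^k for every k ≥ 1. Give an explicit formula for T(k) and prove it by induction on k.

Claim: T(k) = 3·3^k + 2^k.

Base case: T(1) = 11, and 3·3^1 + 2^1 = 9 + 2 = 11.
Assume T(r) = 3·3^r + 2^r for some r ≥ 1.
Then T(r+1) = 3T(r) − 2^r = 3·(3·3^r + 2^r) − 2^r = 3·3^{r+1} + 3·2^r − 2^r = 3·3^{r+1} + 2·2^r = 3·3^{r+1} + 2^{r+1}.
So the formula holds for r+1, and by induction T(k) = 3·3^k + 2^k for all k ≥ 1.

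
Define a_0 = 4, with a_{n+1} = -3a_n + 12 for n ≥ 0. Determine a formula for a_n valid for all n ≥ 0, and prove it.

Claim: a_n = (-3)^n + 3.

Base case: a_0 = 4, and (-3)^0 + 3 = 1 + 3 = 4.
Assume a_m = (-3)^m + 3 for some m ≥ 0.
Then a_{m+1} = -3a_m + 12 = -3·((-3)^m + 3) + 12 = -3·(-3)^m − 9 + 12 = (-3)^{m+1} + 3.
Hence a_n = (-3)^n + 3 for every n ≥ 0, by induction.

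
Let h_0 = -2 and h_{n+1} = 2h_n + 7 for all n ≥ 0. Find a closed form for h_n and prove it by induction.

Claim: h_n = 5·2^n − 7.

Base case: h_0 = -2, and 5·2^0 − 7 = 5 − 7 = -2.
Assume h_k = 5·2^k − 7 for some k ≥ 0.
Then h_{k+1} = 2h_k + 7 = 2·(5·2^k − 7) + 7 = 10·2^k − 14 + 7 = 5·2^{k+1} − 7.
By induction, h_n = 5·2^n − 7 for all n ≥ 0.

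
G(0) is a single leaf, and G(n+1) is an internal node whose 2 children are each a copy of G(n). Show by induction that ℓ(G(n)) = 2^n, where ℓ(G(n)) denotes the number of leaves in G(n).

Base case: ℓ(G(0)) = 1, and 2^0 = 1.
Assume ℓ(G(r)) = 2^r.
Then ℓ(G(r+1)) = 2·ℓ(G(r)) = 2·2^r = 2^{r+1}.
This completes the inductive step, so ℓ(G(n)) = 2^n for all n ≥ 0.

ℓ(G(n)) = 2^n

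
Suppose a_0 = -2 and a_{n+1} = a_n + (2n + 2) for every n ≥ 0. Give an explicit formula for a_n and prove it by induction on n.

Claim: a_n = n^2 + n − 2.

Base case: a_0 = -2, and 0^2 + 0 − 2 = -2.
Assume a_j = j^2 + j − 2.
Then a_{j+1} = a_j + (2j + 2) = (j^2 + j − 2) + (2j + 2) = j^2 + 3j,
and (j+1)^2 + (j+1) − 2 = j^2 + 3j.
Hence a_n = n^2 + n − 2 for every n ≥ 0, by induction.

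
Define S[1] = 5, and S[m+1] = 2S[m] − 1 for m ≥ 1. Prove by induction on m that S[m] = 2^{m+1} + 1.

Base case: S[1] = 5, and 2^{1+1} + 1 = 4 + 1 = 5.
Assume S[k] = 2^{k+1} + 1 for some k ≥ 1.
Then S[k+1] = 2S[k] − 1 = 2·(2^{k+1} + 1) − 1 = 2^{k+2} + 2 − 1 = 2^{k+2} + 1.
So the formula holds for k+1, and by induction S[m] = 2^{m+1} + 1 for all m ≥ 1.

S[m] = 2^{m+1} + 1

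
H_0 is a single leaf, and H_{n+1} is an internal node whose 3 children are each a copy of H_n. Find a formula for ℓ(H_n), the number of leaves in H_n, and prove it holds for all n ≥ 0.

Claim: ℓ(H_n) = 3^n.

Base case: ℓ(H_0) = 1, and 3^0 = 1.
Assume ℓ(H_k) = 3^k.
Then ℓ(H_{k+1}) = 3·ℓ(H_k) = 3·3^k = 3^{k+1}.
So the formula holds for k+1, and by induction ℓ(H_n) = 3^n for all n ≥ 0.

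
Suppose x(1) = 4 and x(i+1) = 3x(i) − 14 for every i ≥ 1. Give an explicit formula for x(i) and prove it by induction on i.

Claim: x(i) = -3^i + 7.

Base case: x(1) = 4, and -3^1 + 7 = -3 + 7 = 4.
Assume x(m) = -3^m + 7 for some m ≥ 1.
Then x(m+1) = 3x(m) − 14 = 3·(-3^m + 7) − 14 = -3^{m+1} + 21 − 14 = -3^{m+1} + 7.
By induction, x(i) = -3^i + 7 for all i ≥ 1.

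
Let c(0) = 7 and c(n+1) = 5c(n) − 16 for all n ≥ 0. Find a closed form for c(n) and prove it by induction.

Claim: c(n) = 3·5^n + 4.

Base case: c(0) = 7, and 3·5^0 + 4 = 3 + 4 = 7.
Assume c(m) = 3·5^m + 4 for some m ≥ 0.
Then c(m+1) = 5c(m) − 16 = 5·(3·5^m + 4) − 16 = 15·5^m + 20 − 16 = 3·5^{m+1} + 4.
This completes the inductive step, so c(n) = 3·5^n + 4 for all n ≥ 0.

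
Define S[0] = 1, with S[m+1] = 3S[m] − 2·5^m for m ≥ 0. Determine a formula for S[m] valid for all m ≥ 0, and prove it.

Claim: S[m] = 2·3^m − 5^m.

Base case: S[0] = 1, and 2·3^0 − 5^0 = 2 − 1 = 1.
Assume S[k] = 2·3^k − 5^k for some k ≥ 0.
Then S[k+1] = 3S[k] − 2·5^k = 3·(2·3^k − 5^k) − 2·5^k = 2·3^{k+1} − 3·5^k − 2·5^k = 2·3^{k+1} − 5·5^k = 2·3^{k+1} − 5^{k+1}.
So the formula holds for k+1, and by induction S[m] = 2·3^m − 5^m for all m ≥ 0.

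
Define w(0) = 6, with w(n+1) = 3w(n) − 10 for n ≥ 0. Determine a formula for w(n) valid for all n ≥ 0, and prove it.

Claim: w(n) = 3^n + 5.

Base case: w(0) = 6, and 3^0 + 5 = 1 + 5 = 6.
Assume w(r) = 3^r + 5 for some r ≥ 0.
Then w(r+1) = 3w(r) − 10 = 3·(3^r + 5) − 10 = 3^{r+1} + 15 − 10 = 3^{r+1} + 5.
So the formula holds for r+1, and by induction w(n) = 3^n + 5 for all n ≥ 0.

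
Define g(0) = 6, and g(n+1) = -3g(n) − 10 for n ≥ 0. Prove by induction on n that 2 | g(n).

Base case: g(0) = 6 = 2·3, so 2 | g(0).
Assume 2 | g(k), so g(k) = 2t for some integer t.
Then g(k+1) = -3g(k) − 10 = -3·(2t) − 10 = 2(-3t − 5), so 2 | g(k+1).
So the property holds for k+1, and by induction 2 | g(n) for all n ≥ 0.

2 | g(n)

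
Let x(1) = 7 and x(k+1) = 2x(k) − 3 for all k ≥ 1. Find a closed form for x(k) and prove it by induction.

Claim: x(k) = 2^{k+1} + 3.

Base case: x(1) = 7, and 2^{1+1} + 3 = 4 + 3 = 7.
Assume x(r) = 2^{r+1} + 3 for some r ≥ 1.
Then x(r+1) = 2x(r) − 3 = 2·(2^{r+1} + 3) − 3 = 2^{r+2} + 6 − 3 = 2^{r+2} + 3.
So the formula holds for r+1, and by induction x(k) = 2^{k+1} + 3 for all k ≥ 1.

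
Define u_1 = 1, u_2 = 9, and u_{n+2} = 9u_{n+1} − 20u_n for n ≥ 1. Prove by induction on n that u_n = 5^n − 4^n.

Base cases: u_1 = 1 and 5^1 − 4^1 = 1; u_2 = 9 and 5^2 − 4^2 = 9.
Assume u_j = 5^j − 4^j for all 1 ≤ j ≤ r, where r ≥ 2.
Then u_{r+1} = 9u_r − 20u_{r−1} = 9·(5^r − 4^r) − 20·(5^{r−1} − 4^{r−1}) = (9·5 − 20)5^{r−1} − (9·4 − 20)4^{r−1} = 25·5^{r−1} − 16·4^{r−1} = 5^{r+1} − 4^{r+1}.
So the formula holds for r+1, and by strong induction u_n = 5^n − 4^n for all n ≥ 1.

u_n = 5^n − 4^n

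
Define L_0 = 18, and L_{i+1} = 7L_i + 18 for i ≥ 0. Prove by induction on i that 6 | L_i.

Base case: L_0 = 18 = 6·3, so 6 | L_0.
Assume 6 | L_k, so L_k = 6t for some integer t.
Then L_{k+1} = 7L_k + 18 = 7·(6t) + 18 = 6(7t + 3), so 6 | L_{k+1}.
This completes the inductive step, so 6 | L_i for all i ≥ 0.

6 | L_i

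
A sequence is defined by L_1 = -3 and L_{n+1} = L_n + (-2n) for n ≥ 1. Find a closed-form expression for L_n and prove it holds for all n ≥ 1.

Claim: L_n = -n^2 + n − 3.

Base case: L_1 = -3, and -1^2 + 1 − 3 = -3.
Assume L_r = -r^2 + r − 3.
Then L_{r+1} = L_r + (-2r) = (-r^2 + r − 3) + (-2r) = -r^2 − r − 3,
and -(r+1)^2 + (r+1) − 3 = -r^2 − r − 3.
Hence L_n = -n^2 + n − 3 for every n ≥ 1, by induction.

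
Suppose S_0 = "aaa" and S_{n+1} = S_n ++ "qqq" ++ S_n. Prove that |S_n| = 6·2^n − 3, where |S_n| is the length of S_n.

Base case: |S_0| = 3, and 6·2^0 − 3 = 3.
Assume |S_r| = 6·2^r − 3.
Then |S_{r+1}| = |S_r| + 3 + |S_r| = 2|S_r| + 3 = 2(6·2^r − 3) + 3 = 6·2^{r+1} − 6 + 3 = 6·2^{r+1} − 3.
So the formula holds for r+1, and by induction |S_n| = 6·2^n − 3 for all n ≥ 0.

|S_n| = 6·2^n − 3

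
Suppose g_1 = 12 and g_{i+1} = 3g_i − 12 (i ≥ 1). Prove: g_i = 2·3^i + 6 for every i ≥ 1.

Base case: g_1 = 12, and 2·3^1 + 6 = 6 + 6 = 12.
Assume g_m = 2·3^m + 6 for some m ≥ 1.
Then g_{m+1} = 3g_m − 12 = 3·(2·3^m + 6) − 12 = 6·3^m + 18 − 12 = 2·3^{m+1} + 6.
So the formula holds for m+1, and by induction g_i = 2·3^i + 6 for all i ≥ 1.

g_i = 2·3^i + 6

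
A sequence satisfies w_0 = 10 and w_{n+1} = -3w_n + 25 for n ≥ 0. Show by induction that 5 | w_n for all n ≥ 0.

Base case: w_0 = 10 = 5·2, so 5 | w_0.
Assume 5 | w_j, so w_j = 5t for some integer t.
Then w_{j+1} = -3w_j + 25 = -3·(5t) + 25 = 5(-3t + 5), so 5 | w_{j+1}.
So the property holds for j+1, and by induction 5 | w_n for all n ≥ 0.

5 | w_n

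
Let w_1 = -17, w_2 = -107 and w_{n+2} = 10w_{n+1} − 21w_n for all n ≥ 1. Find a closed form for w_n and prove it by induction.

Claim: w_n = -3^n − 2·7^n.

Base cases: w_1 = -17 and -3^1 − 2·7^1 = -17; w_2 = -107 and -3^2 − 2·7^2 = -107.
Assume w_i = -3^i − 2·7^i for all 1 ≤ i ≤ j, where j ≥ 2.
Then w_{j+1} = 10w_j − 21w_{j−1} = 10·(-3^j − 2·7^j) − 21·(-3^{j−1} − 2·7^{j−1}) = -(10·3 − 21)3^{j−1} − 2·(10·7 − 21)7^{j−1} = -9·3^{j−1} − 98·7^{j−1} = -3^{j+1} − 2·7^{j+1}.
Hence w_n = -3^n − 2·7^n for every n ≥ 1, by strong induction.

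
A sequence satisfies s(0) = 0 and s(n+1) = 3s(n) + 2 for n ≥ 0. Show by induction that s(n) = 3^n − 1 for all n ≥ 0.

Base case: s(0) = 0, and 3^0 − 1 = 1 − 1 = 0.
Assume s(r) = 3^r − 1 for some r ≥ 0.
Then s(r+1) = 3s(r) + 2 = 3·(3^r − 1) + 2 = 3^{r+1} − 3 + 2 = 3^{r+1} − 1.
By induction, s(n) = 3^n − 1 for all n ≥ 0.

s(n) = 3^n − 1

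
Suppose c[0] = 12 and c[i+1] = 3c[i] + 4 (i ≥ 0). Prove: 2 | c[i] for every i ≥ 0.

Base case: c[0] = 12 = 2·6, so 2 | c[0].
Assume 2 | c[m], so c[m] = 2t for some integer t.
Then c[m+1] = 3c[m] + 4 = 3·(2t) + 4 = 2(3t + 2), so 2 | c[m+1].
By induction, 2 | c[i] for all i ≥ 0.

2 | c[i]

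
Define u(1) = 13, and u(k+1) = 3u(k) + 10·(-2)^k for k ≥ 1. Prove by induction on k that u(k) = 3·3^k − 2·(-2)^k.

Base case: u(1) = 13, and 3·3^1 − 2·(-2)^1 = 9 + 4 = 13.
Assume u(r) = 3·3^r − 2·(-2)^r for some r ≥ 1.
Then u(r+1) = 3u(r) + 10·(-2)^r = 3·(3·3^r − 2·(-2)^r) + 10·(-2)^r = 3·3^{r+1} − 6·(-2)^r + 10·(-2)^r = 3·3^{r+1} + 4·(-2)^r = 3·3^{r+1} − 2·(-2)^{r+1}.
This completes the inductive step, so u(k) = 3·3^k − 2·(-2)^k for all k ≥ 1.

u(k) = 3·3^k − 2·(-2)^k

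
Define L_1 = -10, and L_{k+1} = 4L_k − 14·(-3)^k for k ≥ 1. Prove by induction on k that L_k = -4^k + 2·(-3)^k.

Base case: L_1 = -10, and -4^1 + 2·(-3)^1 = -4 − 6 = -10.
Assume L_m = -4^m + 2·(-3)^m for some m ≥ 1.
Then L_{m+1} = 4L_m − 14·(-3)^m = 4·(-4^m + 2·(-3)^m) − 14·(-3)^m = -4^{m+1} + 8·(-3)^m − 14·(-3)^m = -4^{m+1} − 6·(-3)^m = -4^{m+1} + 2·(-3)^{m+1}.
This completes the inductive step, so L_k = -4^k + 2·(-3)^k for all k ≥ 1.

L_k = -4^k + 2·(-3)^k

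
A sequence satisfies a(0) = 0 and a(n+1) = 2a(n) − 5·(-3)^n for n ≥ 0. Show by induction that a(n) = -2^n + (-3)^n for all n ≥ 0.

Base case: a(0) = 0, and -2^0 + (-3)^0 = -1 + 1 = 0.
Assume a(r) = -2^r + (-3)^r for some r ≥ 0.
Then a(r+1) = 2a(r) − 5·(-3)^r = 2·(-2^r + (-3)^r) − 5·(-3)^r = -2^{r+1} + 2·(-3)^r − 5·(-3)^r = -2^{r+1} − 3·(-3)^r = -2^{r+1} + (-3)^{r+1}.
Hence a(n) = -2^n + (-3)^n for every n ≥ 0, by induction.

a(n) = -2^n + (-3)^n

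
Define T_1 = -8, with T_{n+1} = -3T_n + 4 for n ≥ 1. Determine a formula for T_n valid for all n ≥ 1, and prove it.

Claim: T_n = 3·(-3)^n + 1.

Base case: T_1 = -8, and 3·(-3)^1 + 1 = -9 + 1 = -8.
Assume T_j = 3·(-3)^j + 1 for some j ≥ 1.
Then T_{j+1} = -3T_j + 4 = -3·(3·(-3)^j + 1) + 4 = -9·(-3)^j − 3 + 4 = 3·(-3)^{j+1} + 1.
By induction, T_n = 3·(-3)^n + 1 for all n ≥ 1.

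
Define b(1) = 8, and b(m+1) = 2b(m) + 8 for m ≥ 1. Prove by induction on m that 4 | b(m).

Base case: b(1) = 8 = 4·2, so 4 | b(1).
Assume 4 | b(r), so b(r) = 4t for some integer t.
Then b(r+1) = 2b(r) + 8 = 2·(4t) + 8 = 4(2t + 2), so 4 | b(r+1).
Hence 4 | b(m) for every m ≥ 1, by induction.

4 | b(m)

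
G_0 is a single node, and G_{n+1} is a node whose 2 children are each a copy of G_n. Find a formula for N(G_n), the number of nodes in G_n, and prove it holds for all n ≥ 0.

Claim: N(G_n) = 2^{n+1} − 1.

Base case: N(G_0) = 1, and 2^{0+1} − 1 = 1.
Assume N(G_j) = 2^{j+1} − 1.
Then N(G_{j+1}) = 1 + 2N(G_j) = 1 + 2(2^{j+1} − 1) = 2^{j+2} − 2 + 1 = 2^{j+2} − 1.
By induction, N(G_n) = 2^{n+1} − 1 for all n ≥ 0.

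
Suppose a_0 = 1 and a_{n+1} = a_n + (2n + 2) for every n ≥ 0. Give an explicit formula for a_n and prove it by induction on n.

Claim: a_n = n^2 + n + 1.

Base case: a_0 = 1, and 0^2 + 0 + 1 = 1.
Assume a_m = m^2 + m + 1.
Then a_{m+1} = a_m + (2m + 2) = (m^2 + m + 1) + (2m + 2) = m^2 + 3m + 3,
and (m+1)^2 + (m+1) + 1 = m^2 + 3m + 3.
Hence a_n = n^2 + n + 1 for every n ≥ 0, by induction.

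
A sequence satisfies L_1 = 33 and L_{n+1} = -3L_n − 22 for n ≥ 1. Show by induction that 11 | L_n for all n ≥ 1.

Base case: L_1 = 33 = 11·3, so 11 | L_1.
Assume 11 | L_r, so L_r = 11t for some integer t.
Then L_{r+1} = -3L_r − 22 = -3·(11t) − 22 = 11(-3t − 2), so 11 | L_{r+1}.
This completes the inductive step, so 11 | L_n for all n ≥ 1.

11 | L_n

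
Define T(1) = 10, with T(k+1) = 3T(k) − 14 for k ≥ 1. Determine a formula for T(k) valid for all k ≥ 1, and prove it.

Claim: T(k) = 3^k + 7.

Base case: T(1) = 10, and 3^1 + 7 = 3 + 7 = 10.
Assume T(j) = 3^j + 7 for some j ≥ 1.
Then T(j+1) = 3T(j) − 14 = 3·(3^j + 7) − 14 = 3^{j+1} + 21 − 14 = 3^{j+1} + 7.
So the formula holds for j+1, and by induction T(k) = 3^k + 7 for all k ≥ 1.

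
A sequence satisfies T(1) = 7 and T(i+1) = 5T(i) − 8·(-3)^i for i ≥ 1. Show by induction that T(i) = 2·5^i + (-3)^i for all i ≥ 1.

Base case: T(1) = 7, and 2·5^1 + (-3)^1 = 10 − 3 = 7.
Assume T(k) = 2·5^k + (-3)^k for some k ≥ 1.
Then T(k+1) = 5T(k) − 8·(-3)^k = 5·(2·5^k + (-3)^k) − 8·(-3)^k = 2·5^{k+1} + 5·(-3)^k − 8·(-3)^k = 2·5^{k+1} − 3·(-3)^k = 2·5^{k+1} + (-3)^{k+1}.
This completes the inductive step, so T(i) = 2·5^i + (-3)^i for all i ≥ 1.

T(i) = 2·5^i + (-3)^i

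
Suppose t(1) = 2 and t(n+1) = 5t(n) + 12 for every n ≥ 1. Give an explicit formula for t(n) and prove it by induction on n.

Claim: t(n) = 5^n − 3.

Base case: t(1) = 2, and 5^1 − 3 = 5 − 3 = 2.
Assume t(j) = 5^j − 3 for some j ≥ 1.
Then t(j+1) = 5t(j) + 12 = 5·(5^j − 3) + 12 = 5^{j+1} − 15 + 12 = 5^{j+1} − 3.
This completes the inductive step, so t(n) = 5^n − 3 for all n ≥ 1.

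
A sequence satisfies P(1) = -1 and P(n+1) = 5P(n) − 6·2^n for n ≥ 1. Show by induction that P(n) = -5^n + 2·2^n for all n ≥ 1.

Base case: P(1) = -1, and -5^1 + 2·2^1 = -5 + 4 = -1.
Assume P(j) = -5^j + 2·2^j for some j ≥ 1.
Then P(j+1) = 5P(j) − 6·2^j = 5·(-5^j + 2·2^j) − 6·2^j = -5^{j+1} + 10·2^j − 6·2^j = -5^{j+1} + 4·2^j = -5^{j+1} + 2·2^{j+1}.
So the formula holds for j+1, and by induction P(n) = -5^n + 2·2^n for all n ≥ 1.

P(n) = -5^n + 2·2^n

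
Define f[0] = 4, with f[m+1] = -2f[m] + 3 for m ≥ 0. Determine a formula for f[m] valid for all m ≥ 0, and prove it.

Claim: f[m] = 3·(-2)^m + 1.

Base case: f[0] = 4, and 3·(-2)^0 + 1 = 3 + 1 = 4.
Assume f[r] = 3·(-2)^r + 1 for some r ≥ 0.
Then f[r+1] = -2f[r] + 3 = -2·(3·(-2)^r + 1) + 3 = -6·(-2)^r − 2 + 3 = 3·(-2)^{r+1} + 1.
So the formula holds for r+1, and by induction f[m] = 3·(-2)^m + 1 for all m ≥ 0.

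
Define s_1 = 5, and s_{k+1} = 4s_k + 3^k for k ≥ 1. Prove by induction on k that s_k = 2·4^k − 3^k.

Base case: s_1 = 5, and 2·4^1 − 3^1 = 8 − 3 = 5.
Assume s_j = 2·4^j − 3^j for some j ≥ 1.
Then s_{j+1} = 4s_j + 3^j = 4·(2·4^j − 3^j) + 3^j = 2·4^{j+1} − 4·3^j + 3^j = 2·4^{j+1} − 3·3^j = 2·4^{j+1} − 3^{j+1}.
This completes the inductive step, so s_k = 2·4^k − 3^k for all k ≥ 1.

s_k = 2·4^k − 3^k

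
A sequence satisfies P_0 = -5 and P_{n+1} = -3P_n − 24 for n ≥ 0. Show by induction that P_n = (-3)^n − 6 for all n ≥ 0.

Base case: P_0 = -5, and (-3)^0 − 6 = 1 − 6 = -5.
Assume P_j = (-3)^j − 6 for some j ≥ 0.
Then P_{j+1} = -3P_j − 24 = -3·((-3)^j − 6) − 24 = -3·(-3)^j + 18 − 24 = (-3)^{j+1} − 6.
This completes the inductive step, so P_n = (-3)^n − 6 for all n ≥ 0.

P_n = (-3)^n − 6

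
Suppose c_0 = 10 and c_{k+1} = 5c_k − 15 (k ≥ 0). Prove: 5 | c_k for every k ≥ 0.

Base case: c_0 = 10 = 5·2, so 5 | c_0.
Assume 5 | c_r, so c_r = 5t for some integer t.
Then c_{r+1} = 5c_r − 15 = 5·(5t) − 15 = 5(5t − 3), so 5 | c_{r+1}.
By induction, 5 | c_k for all k ≥ 0.

5 | c_k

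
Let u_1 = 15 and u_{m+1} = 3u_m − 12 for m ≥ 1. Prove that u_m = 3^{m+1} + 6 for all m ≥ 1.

Base case: u_1 = 15, and 3^{1+1} + 6 = 9 + 6 = 15.
Assume u_j = 3^{j+1} + 6 for some j ≥ 1.
Then u_{j+1} = 3u_j − 12 = 3·(3^{j+1} + 6) − 12 = 3^{j+2} + 18 − 12 = 3^{j+2} + 6.
So the formula holds for j+1, and by induction u_m = 3^{m+1} + 6 for all m ≥ 1.

u_m = 3^{m+1} + 6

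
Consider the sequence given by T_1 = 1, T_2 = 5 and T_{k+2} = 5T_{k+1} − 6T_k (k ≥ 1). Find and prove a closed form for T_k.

Claim: T_k = -2^k + 3^k.

Base cases: T_1 = 1 and -2^1 + 3^1 = 1; T_2 = 5 and -2^2 + 3^2 = 5.
Assume T_i = -2^i + 3^i for all 1 ≤ i ≤ j, where j ≥ 2.
Then T_{j+1} = 5T_j − 6T_{j−1} = 5·(-2^j + 3^j) − 6·(-2^{j−1} + 3^{j−1}) = -(5·2 − 6)2^{j−1} + (5·3 − 6)3^{j−1} = -4·2^{j−1} + 9·3^{j−1} = -2^{j+1} + 3^{j+1}.
So the formula holds for j+1, and by strong induction T_k = -2^k + 3^k for all k ≥ 1.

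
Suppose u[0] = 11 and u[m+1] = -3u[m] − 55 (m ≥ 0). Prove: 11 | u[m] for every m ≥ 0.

Base case: u[0] = 11 = 11·1, so 11 | u[0].
Assume 11 | u[k], so u[k] = 11t for some integer t.
Then u[k+1] = -3u[k] − 55 = -3·(11t) − 55 = 11(-3t − 5), so 11 | u[k+1].
This completes the inductive step, so 11 | u[m] for all m ≥ 0.

11 | u[m]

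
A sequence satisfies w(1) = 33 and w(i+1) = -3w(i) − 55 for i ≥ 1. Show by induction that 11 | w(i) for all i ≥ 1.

Base case: w(1) = 33 = 11·3, so 11 | w(1).
Assume 11 | w(k), so w(k) = 11t for some integer t.
Then w(k+1) = -3w(k) − 55 = -3·(11t) − 55 = 11(-3t − 5), so 11 | w(k+1).
Hence 11 | w(i) for every i ≥ 1, by induction.

11 | w(i)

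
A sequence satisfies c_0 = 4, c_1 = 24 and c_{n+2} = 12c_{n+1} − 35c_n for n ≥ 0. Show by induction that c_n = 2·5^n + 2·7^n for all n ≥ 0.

Base cases: c_0 = 4 and 2·5^0 + 2·7^0 = 4; c_1 = 24 and 2·5^1 + 2·7^1 = 24.
Assume c_j = 2·5^j + 2·7^j for all 0 ≤ j ≤ r, where r ≥ 1.
Then c_{r+1} = 12c_r − 35c_{r−1} = 12·(2·5^r + 2·7^r) − 35·(2·5^{r−1} + 2·7^{r−1}) = 2·(12·5 − 35)5^{r−1} + 2·(12·7 − 35)7^{r−1} = 50·5^{r−1} + 98·7^{r−1} = 2·5^{r+1} + 2·7^{r+1}.
This completes the inductive step, so c_n = 2·5^n + 2·7^n for all n ≥ 0.

c_n = 2·5^n + 2·7^n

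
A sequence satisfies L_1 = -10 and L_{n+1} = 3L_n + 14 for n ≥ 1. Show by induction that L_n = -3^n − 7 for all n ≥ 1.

Base case: L_1 = -10, and -3^1 − 7 = -3 − 7 = -10.
Assume L_k = -3^k − 7 for some k ≥ 1.
Then L_{k+1} = 3L_k + 14 = 3·(-3^k − 7) + 14 = -3^{k+1} − 21 + 14 = -3^{k+1} − 7.
So the formula holds for k+1, and by induction L_n = -3^n − 7 for all n ≥ 1.

L_n = -3^n − 7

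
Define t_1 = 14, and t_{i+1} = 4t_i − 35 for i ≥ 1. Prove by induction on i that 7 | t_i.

Base case: t_1 = 14 = 7·2, so 7 | t_1.
Assume 7 | t_j, so t_j = 7s for some integer s.
Then t_{j+1} = 4t_j − 35 = 4·(7s) − 35 = 7(4s − 5), so 7 | t_{j+1}.
This completes the inductive step, so 7 | t_i for all i ≥ 1.

7 | t_i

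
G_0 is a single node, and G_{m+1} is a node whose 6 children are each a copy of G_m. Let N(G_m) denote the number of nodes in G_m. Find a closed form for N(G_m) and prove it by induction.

Claim: N(G_m) = (6^{m+1} − 1)/5.

Base case: N(G_0) = 1, and (6^{0+1} − 1)/5 = 1.
Assume N(G_j) = (6^{j+1} − 1)/5.
Then N(G_{j+1}) = 1 + 6N(G_j) = 1 + 6·(6^{j+1} − 1)/5 = 1 + (6^{j+2} − 6)/5 = (5 + 6^{j+2} − 6)/5 = (6^{j+2} − 1)/5.
By induction, N(G_m) = (6^{m+1} − 1)/5 for all m ≥ 0.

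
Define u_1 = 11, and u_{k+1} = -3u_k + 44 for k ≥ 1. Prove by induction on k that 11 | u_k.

Base case: u_1 = 11 = 11·1, so 11 | u_1.
Assume 11 | u_j, so u_j = 11t for some integer t.
Then u_{j+1} = -3u_j + 44 = -3·(11t) + 44 = 11(-3t + 4), so 11 | u_{j+1}.
By induction, 11 | u_k for all k ≥ 1.

11 | u_k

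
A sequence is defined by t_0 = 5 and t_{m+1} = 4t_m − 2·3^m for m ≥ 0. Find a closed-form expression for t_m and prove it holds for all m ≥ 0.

Claim: t_m = 3·4^m + 2·3^m.

Base case: t_0 = 5, and 3·4^0 + 2·3^0 = 3 + 2 = 5.
Assume t_r = 3·4^r + 2·3^r for some r ≥ 0.
Then t_{r+1} = 4t_r − 2·3^r = 4·(3·4^r + 2·3^r) − 2·3^r = 3·4^{r+1} + 8·3^r − 2·3^r = 3·4^{r+1} + 6·3^r = 3·4^{r+1} + 2·3^{r+1}.
By induction, t_m = 3·4^m + 2·3^m for all m ≥ 0.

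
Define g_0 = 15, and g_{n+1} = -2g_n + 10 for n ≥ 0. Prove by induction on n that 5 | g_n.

Base case: g_0 = 15 = 5·3, so 5 | g_0.
Assume 5 | g_j, so g_j = 5t for some integer t.
Then g_{j+1} = -2g_j + 10 = -2·(5t) + 10 = 5(-2t + 2), so 5 | g_{j+1}.
So the property holds for j+1, and by induction 5 | g_n for all n ≥ 0.

5 | g_n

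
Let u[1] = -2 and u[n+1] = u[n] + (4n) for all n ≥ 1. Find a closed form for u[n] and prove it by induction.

Claim: u[n] = 2n^2 − 2n − 2.

Base case: u[1] = -2, and 2·1^2 − 2·1 − 2 = -2.
Assume u[r] = 2r^2 − 2r − 2.
Then u[r+1] = u[r] + (4r) = (2r^2 − 2r − 2) + (4r) = 2r^2 + 2r − 2,
and 2·(r+1)^2 − 2·(r+1) − 2 = 2r^2 + 2r − 2.
This completes the inductive step, so u[n] = 2n^2 − 2n − 2 for all n ≥ 1.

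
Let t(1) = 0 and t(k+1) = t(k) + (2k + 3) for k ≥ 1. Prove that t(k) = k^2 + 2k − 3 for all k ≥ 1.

Base case: t(1) = 0, and 1^2 + 2·1 − 3 = 0.
Assume t(j) = j^2 + 2j − 3.
Then t(j+1) = t(j) + (2j + 3) = (j^2 + 2j − 3) + (2j + 3) = j^2 + 4j,
and (j+1)^2 + 2·(j+1) − 3 = j^2 + 4j.
By induction, t(k) = k^2 + 2k − 3 for all k ≥ 1.

t(k) = k^2 + 2k − 3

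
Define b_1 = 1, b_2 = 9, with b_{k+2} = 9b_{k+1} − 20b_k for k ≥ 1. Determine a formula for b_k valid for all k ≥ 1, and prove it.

Claim: b_k = 5^k − 4^k.

Base cases: b_1 = 1 and 5^1 − 4^1 = 1; b_2 = 9 and 5^2 − 4^2 = 9.
Assume b_i = 5^i − 4^i for all 1 ≤ i ≤ j, where j ≥ 2.
Then b_{j+1} = 9b_j − 20b_{j−1} = 9·(5^j − 4^j) − 20·(5^{j−1} − 4^{j−1}) = (9·5 − 20)5^{j−1} − (9·4 − 20)4^{j−1} = 25·5^{j−1} − 16·4^{j−1} = 5^{j+1} − 4^{j+1}.
Hence b_k = 5^k − 4^k for every k ≥ 1, by strong induction.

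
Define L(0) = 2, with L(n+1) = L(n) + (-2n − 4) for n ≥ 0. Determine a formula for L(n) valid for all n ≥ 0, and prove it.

Claim: L(n) = -n^2 − 3n + 2.

Base case: L(0) = 2, and -0^2 − 3·0 + 2 = 2.
Assume L(k) = -k^2 − 3k + 2.
Then L(k+1) = L(k) + (-2k − 4) = (-k^2 − 3k + 2) + (-2k − 4) = -k^2 − 5k − 2,
and -(k+1)^2 − 3·(k+1) + 2 = -k^2 − 5k − 2.
Hence L(n) = -n^2 − 3n + 2 for every n ≥ 0, by induction.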